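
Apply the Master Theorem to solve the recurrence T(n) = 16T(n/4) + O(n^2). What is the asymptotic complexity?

Master Theorem for T(n) = 16T(n/4) + O(n^2):

a = 16, b = 4, c = 2
log_b(a) = log_4(16) = 2.0000

Case 2: c = 2 = log_4(16) = 2.0000
T(n) = O(n^2 log n) = O(n^2 log n)

For T(n) = 16T(n/4) + O(n^2): log_4(16) = 2.0000. This is Case 2 of the Master Theorem (c = log_b(a), equal work at all levels), giving O(n^2 log n).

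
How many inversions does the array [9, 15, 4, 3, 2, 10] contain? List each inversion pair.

Finding inversions in [9, 15, 4, 3, 2, 10]:

(0, 2): arr[0]=9 > arr[2]=4
(0, 3): arr[0]=9 > arr[3]=3
(0, 4): arr[0]=9 > arr[4]=2
(1, 2): arr[1]=15 > arr[2]=4
(1, 3): arr[1]=15 > arr[3]=3
(1, 4): arr[1]=15 > arr[4]=2
(1, 5): arr[1]=15 > arr[5]=10
(2, 3): arr[2]=4 > arr[3]=3
(2, 4): arr[2]=4 > arr[4]=2
(3, 4): arr[3]=3 > arr[4]=2

Total inversions: 10

The array has 10 inversion(s): (0,2), (0,3), (0,4), (1,2), (1,3), (1,4), (1,5), (2,3), (2,4), (3,4). Each pair (i,j) satisfies i < j and arr[i] > arr[j].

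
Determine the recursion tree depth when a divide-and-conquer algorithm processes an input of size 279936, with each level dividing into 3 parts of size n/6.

For divide and conquer with division factor 6:

Problem sizes at each level:
Level 0: 279936
Level 1: 46656
Level 2: 7776
Level 3: 1296
Level 4: 216
Level 5: 36
Level 6: 6
Level 7: 1

The root is level 0 and the size-1 base case is level 7 (the tree spans levels 0 through 7, i.e. 8 levels counting the root), so the depth is the number of divisions: log_6(279936) = 7

The recursion tree depth is log_6(279936) = 7. At each level, the problem size is divided by 6, so it takes 7 divisions to reduce to a base case of size 1. The algorithm makes 3 recursive calls at each level.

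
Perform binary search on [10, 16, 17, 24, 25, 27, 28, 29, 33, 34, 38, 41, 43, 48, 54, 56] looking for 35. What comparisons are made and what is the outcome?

Binary search for 35 in [10, 16, 17, 24, 25, 27, 28, 29, 33, 34, 38, 41, 43, 48, 54, 56]:

lo=0, hi=15, mid=7, arr[mid]=29 -> 29 < 35, search right half
lo=8, hi=15, mid=11, arr[mid]=41 -> 41 > 35, search left half
lo=8, hi=10, mid=9, arr[mid]=34 -> 34 < 35, search right half
lo=10, hi=10, mid=10, arr[mid]=38 -> 38 > 35, search left half
lo=10 > hi=9, target 35 not found

Binary search determines that 35 is not in the array after 4 comparisons. The search space was exhausted without finding the target.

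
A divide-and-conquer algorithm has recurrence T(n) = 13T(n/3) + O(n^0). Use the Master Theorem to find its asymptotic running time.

Master Theorem for T(n) = 13T(n/3) + O(n^0):

a = 13, b = 3, c = 0
log_b(a) = log_3(13) = 2.3347

Case 1: c = 0 < log_3(13) = 2.3347
T(n) = O(n^(log_3 13))

For T(n) = 13T(n/3) + O(n^0): log_3(13) = 2.3347. This is Case 1 of the Master Theorem (c < log_b(a), work dominated by leaves), giving O(n^(log_3 13)).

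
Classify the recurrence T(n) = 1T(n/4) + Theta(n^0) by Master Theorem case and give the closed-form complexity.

Master Theorem for T(n) = 1T(n/4) + O(n^0):

a = 1, b = 4, c = 0
log_b(a) = log_4(1) = 0.0000

Case 2: c = 0 = log_4(1) = 0.0000
T(n) = O(n^0 log n) = O(log n)

For T(n) = 1T(n/4) + O(n^0): log_4(1) = 0.0000. This is Case 2 of the Master Theorem (c = log_b(a), equal work at all levels), giving O(log n).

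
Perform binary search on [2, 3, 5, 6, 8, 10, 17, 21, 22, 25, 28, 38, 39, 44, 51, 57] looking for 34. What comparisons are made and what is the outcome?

Binary search for 34 in [2, 3, 5, 6, 8, 10, 17, 21, 22, 25, 28, 38, 39, 44, 51, 57]:

lo=0, hi=15, mid=7, arr[mid]=21 -> 21 < 34, search right half
lo=8, hi=15, mid=11, arr[mid]=38 -> 38 > 34, search left half
lo=8, hi=10, mid=9, arr[mid]=25 -> 25 < 34, search right half
lo=10, hi=10, mid=10, arr[mid]=28 -> 28 < 34, search right half
lo=11 > hi=10, target 34 not found

Binary search determines that 34 is not in the array after 4 comparisons. The search space was exhausted without finding the target.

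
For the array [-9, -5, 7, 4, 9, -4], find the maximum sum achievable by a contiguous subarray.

Using Kadane's algorithm on [-9, -5, 7, 4, 9, -4]:

Scanning through the array:
Position 1 (value -5): max_ending_here = -5, max_so_far = -5
Position 2 (value 7): max_ending_here = 7, max_so_far = 7
Position 3 (value 4): max_ending_here = 11, max_so_far = 11
Position 4 (value 9): max_ending_here = 20, max_so_far = 20
Position 5 (value -4): max_ending_here = 16, max_so_far = 20

Maximum subarray: [7, 4, 9]
Maximum sum: 20

The maximum subarray is [7, 4, 9] with sum 20. This subarray runs from index 2 to index 4.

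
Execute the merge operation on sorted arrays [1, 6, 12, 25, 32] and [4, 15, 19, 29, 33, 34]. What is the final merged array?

Merging process:

Compare 1 vs 4: take 1 from left. Merged: [1]
Compare 6 vs 4: take 4 from right. Merged: [1, 4]
Compare 6 vs 15: take 6 from left. Merged: [1, 4, 6]
Compare 12 vs 15: take 12 from left. Merged: [1, 4, 6, 12]
Compare 25 vs 15: take 15 from right. Merged: [1, 4, 6, 12, 15]
Compare 25 vs 19: take 19 from right. Merged: [1, 4, 6, 12, 15, 19]
Compare 25 vs 29: take 25 from left. Merged: [1, 4, 6, 12, 15, 19, 25]
Compare 32 vs 29: take 29 from right. Merged: [1, 4, 6, 12, 15, 19, 25, 29]
Compare 32 vs 33: take 32 from left. Merged: [1, 4, 6, 12, 15, 19, 25, 29, 32]
Append remaining from right: [33, 34]. Merged: [1, 4, 6, 12, 15, 19, 25, 29, 32, 33, 34]

Final merged array: [1, 4, 6, 12, 15, 19, 25, 29, 32, 33, 34]
Total comparisons: 9

The merged array is [1, 4, 6, 12, 15, 19, 25, 29, 32, 33, 34], requiring 9 comparisons. The merge step runs in O(n) time where n is the total number of elements.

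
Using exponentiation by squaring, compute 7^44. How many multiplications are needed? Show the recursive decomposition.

Computing 7^44 by squaring (build up from 7^1; each line after the first costs one multiplication):

7^1 = 7
7^2 = (7^1)^2 = 7^2 = 49
7^4 = (7^2)^2 = 49^2 = 2401
7^5 = 7 * 7^4 = 7 * 2401 = 16807
7^10 = (7^5)^2 = 16807^2 = 282475249
7^11 = 7 * 7^10 = 7 * 282475249 = 1977326743
7^22 = (7^11)^2 = 1977326743^2 = 3909821048582988049
7^44 = (7^22)^2 = 3909821048582988049^2 = 15286700631942576193765185769276826401

Result: 15286700631942576193765185769276826401
Multiplications needed: 7 (7 lines after 7^1)

7^44 = 15286700631942576193765185769276826401. Using exponentiation by squaring, this requires 7 multiplications. The key idea: if the exponent is even, square the half-power; if odd, multiply by the base once.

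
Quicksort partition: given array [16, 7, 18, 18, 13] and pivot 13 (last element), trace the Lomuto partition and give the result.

Lomuto partition with pivot = 13:

Initial array: [16, 7, 18, 18, 13]

arr[0]=16 > 13: no swap
arr[1]=7 <= 13: swap with position 0, array becomes [7, 16, 18, 18, 13]
arr[2]=18 > 13: no swap
arr[3]=18 > 13: no swap

Place pivot at position 1: [7, 13, 18, 18, 16]
Pivot position: 1

After partitioning with pivot 13, the array becomes [7, 13, 18, 18, 16]. The pivot is placed at index 1. All elements to the left of the pivot are <= 13, and all elements to the right are > 13.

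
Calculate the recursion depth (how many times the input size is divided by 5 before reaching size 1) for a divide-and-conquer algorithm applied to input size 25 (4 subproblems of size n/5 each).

For divide and conquer with division factor 5:

Problem sizes at each level:
Level 0: 25
Level 1: 5
Level 2: 1

The root is level 0 and the size-1 base case is level 2 (the tree spans levels 0 through 2, i.e. 3 levels counting the root), so the depth is the number of divisions: log_5(25) = 2

The recursion tree depth is log_5(25) = 2. At each level, the problem size is divided by 5, so it takes 2 divisions to reduce to a base case of size 1. The algorithm makes 4 recursive calls at each level.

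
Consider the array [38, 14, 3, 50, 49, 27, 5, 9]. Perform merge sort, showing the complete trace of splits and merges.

Merge sort trace:

Split: [38, 14, 3, 50, 49, 27, 5, 9] -> [38, 14, 3, 50] and [49, 27, 5, 9]
  Split: [38, 14, 3, 50] -> [38, 14] and [3, 50]
    Split: [38, 14] -> [38] and [14]
    Merge: [38] + [14] -> [14, 38]
    Split: [3, 50] -> [3] and [50]
    Merge: [3] + [50] -> [3, 50]
  Merge: [14, 38] + [3, 50] -> [3, 14, 38, 50]
  Split: [49, 27, 5, 9] -> [49, 27] and [5, 9]
    Split: [49, 27] -> [49] and [27]
    Merge: [49] + [27] -> [27, 49]
    Split: [5, 9] -> [5] and [9]
    Merge: [5] + [9] -> [5, 9]
  Merge: [27, 49] + [5, 9] -> [5, 9, 27, 49]
Merge: [3, 14, 38, 50] + [5, 9, 27, 49] -> [3, 5, 9, 14, 27, 38, 49, 50]

Final sorted array: [3, 5, 9, 14, 27, 38, 49, 50]

The merge sort proceeds by recursively splitting the array and merging sorted halves.
After all merges, the sorted array is [3, 5, 9, 14, 27, 38, 49, 50].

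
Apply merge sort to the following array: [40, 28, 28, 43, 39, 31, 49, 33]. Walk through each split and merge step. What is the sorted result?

Merge sort trace:

Split: [40, 28, 28, 43, 39, 31, 49, 33] -> [40, 28, 28, 43] and [39, 31, 49, 33]
  Split: [40, 28, 28, 43] -> [40, 28] and [28, 43]
    Split: [40, 28] -> [40] and [28]
    Merge: [40] + [28] -> [28, 40]
    Split: [28, 43] -> [28] and [43]
    Merge: [28] + [43] -> [28, 43]
  Merge: [28, 40] + [28, 43] -> [28, 28, 40, 43]
  Split: [39, 31, 49, 33] -> [39, 31] and [49, 33]
    Split: [39, 31] -> [39] and [31]
    Merge: [39] + [31] -> [31, 39]
    Split: [49, 33] -> [49] and [33]
    Merge: [49] + [33] -> [33, 49]
  Merge: [31, 39] + [33, 49] -> [31, 33, 39, 49]
Merge: [28, 28, 40, 43] + [31, 33, 39, 49] -> [28, 28, 31, 33, 39, 40, 43, 49]

Final sorted array: [28, 28, 31, 33, 39, 40, 43, 49]

The merge sort proceeds by recursively splitting the array and merging sorted halves.
After all merges, the sorted array is [28, 28, 31, 33, 39, 40, 43, 49].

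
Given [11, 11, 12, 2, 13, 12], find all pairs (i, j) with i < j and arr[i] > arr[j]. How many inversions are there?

Finding inversions in [11, 11, 12, 2, 13, 12]:

(0, 3): arr[0]=11 > arr[3]=2
(1, 3): arr[1]=11 > arr[3]=2
(2, 3): arr[2]=12 > arr[3]=2
(4, 5): arr[4]=13 > arr[5]=12

Total inversions: 4

The array has 4 inversion(s): (0,3), (1,3), (2,3), (4,5). Each pair (i,j) satisfies i < j and arr[i] > arr[j].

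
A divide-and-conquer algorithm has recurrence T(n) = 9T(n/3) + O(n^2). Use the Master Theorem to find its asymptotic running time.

Master Theorem for T(n) = 9T(n/3) + O(n^2):

a = 9, b = 3, c = 2
log_b(a) = log_3(9) = 2.0000

Case 2: c = 2 = log_3(9) = 2.0000
T(n) = O(n^2 log n) = O(n^2 log n)

For T(n) = 9T(n/3) + O(n^2): log_3(9) = 2.0000. This is Case 2 of the Master Theorem (c = log_b(a), equal work at all levels), giving O(n^2 log n).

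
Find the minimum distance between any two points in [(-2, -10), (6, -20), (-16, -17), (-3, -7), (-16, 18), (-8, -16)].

Computing all pairwise distances among 6 points:

d((-2, -10), (6, -20)) = 12.8062
d((-2, -10), (-16, -17)) = 15.6525
d((-2, -10), (-3, -7)) = 3.1623 <-- minimum
d((-2, -10), (-16, 18)) = 31.305
d((-2, -10), (-8, -16)) = 8.4853
d((6, -20), (-16, -17)) = 22.2036
d((6, -20), (-3, -7)) = 15.8114
d((6, -20), (-16, 18)) = 43.909
d((6, -20), (-8, -16)) = 14.5602
d((-16, -17), (-3, -7)) = 16.4012
d((-16, -17), (-16, 18)) = 35.0
d((-16, -17), (-8, -16)) = 8.0623
d((-3, -7), (-16, 18)) = 28.178
d((-3, -7), (-8, -16)) = 10.2956
d((-16, 18), (-8, -16)) = 34.9285

Closest pair: (-2, -10) and (-3, -7) with distance 3.1623

The closest pair is (-2, -10) and (-3, -7) with Euclidean distance 3.1623. For 6 points, brute-force pairwise comparison is shown above. For large n, the divide-and-conquer algorithm (sort by x, recurse on halves, check the dividing strip) achieves O(n log n).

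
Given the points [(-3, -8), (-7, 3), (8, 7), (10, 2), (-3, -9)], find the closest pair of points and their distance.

Computing all pairwise distances among 5 points:

d((-3, -8), (-7, 3)) = 11.7047
d((-3, -8), (8, 7)) = 18.6011
d((-3, -8), (10, 2)) = 16.4012
d((-3, -8), (-3, -9)) = 1.0 <-- minimum
d((-7, 3), (8, 7)) = 15.5242
d((-7, 3), (10, 2)) = 17.0294
d((-7, 3), (-3, -9)) = 12.6491
d((8, 7), (10, 2)) = 5.3852
d((8, 7), (-3, -9)) = 19.4165
d((10, 2), (-3, -9)) = 17.0294

Closest pair: (-3, -8) and (-3, -9) with distance 1.0

The closest pair is (-3, -8) and (-3, -9) with Euclidean distance 1.0. For 5 points, brute-force pairwise comparison is shown above. For large n, the divide-and-conquer algorithm (sort by x, recurse on halves, check the dividing strip) achieves O(n log n).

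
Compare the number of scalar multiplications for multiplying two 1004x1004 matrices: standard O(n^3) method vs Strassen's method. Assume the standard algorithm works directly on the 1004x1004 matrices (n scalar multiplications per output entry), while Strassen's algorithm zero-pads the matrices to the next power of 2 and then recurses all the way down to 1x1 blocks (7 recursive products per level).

Matrix multiplication for 1004x1004 matrices:

Strassen's algorithm requires power-of-2 dimensions. Pad 1004x1004 to 1024x1024 (next power of 2).

Standard algorithm: 1004^3 = 1012048064 multiplications
Strassen's algorithm: 7^(log2(1024)) = 7^10 = 282475249 multiplications
Savings: 1012048064 - 282475249 = 729572815 multiplications

Standard: 1012048064 multiplications (1004^3). Strassen: 282475249 multiplications (7^10, after padding to 1024x1024). Strassen reduces 8 recursive multiplications to 7 at each level.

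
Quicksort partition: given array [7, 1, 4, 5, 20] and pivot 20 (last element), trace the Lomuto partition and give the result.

Lomuto partition with pivot = 20:

Initial array: [7, 1, 4, 5, 20]

arr[0]=7 <= 20: swap with position 0, array becomes [7, 1, 4, 5, 20]
arr[1]=1 <= 20: swap with position 1, array becomes [7, 1, 4, 5, 20]
arr[2]=4 <= 20: swap with position 2, array becomes [7, 1, 4, 5, 20]
arr[3]=5 <= 20: swap with position 3, array becomes [7, 1, 4, 5, 20]

Place pivot at position 4: [7, 1, 4, 5, 20]
Pivot position: 4

After partitioning with pivot 20, the array becomes [7, 1, 4, 5, 20]. The pivot is placed at index 4. All elements to the left of the pivot are <= 20, and all elements to the right are > 20.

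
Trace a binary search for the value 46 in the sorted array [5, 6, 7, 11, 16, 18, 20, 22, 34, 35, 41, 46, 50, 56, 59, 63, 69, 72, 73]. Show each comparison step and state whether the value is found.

Binary search for 46 in [5, 6, 7, 11, 16, 18, 20, 22, 34, 35, 41, 46, 50, 56, 59, 63, 69, 72, 73]:

lo=0, hi=18, mid=9, arr[mid]=35 -> 35 < 46, search right half
lo=10, hi=18, mid=14, arr[mid]=59 -> 59 > 46, search left half
lo=10, hi=13, mid=11, arr[mid]=46 -> Found target at index 11!

Binary search finds 46 at index 11 after 3 comparisons. The search repeatedly halves the search space by comparing with the middle element.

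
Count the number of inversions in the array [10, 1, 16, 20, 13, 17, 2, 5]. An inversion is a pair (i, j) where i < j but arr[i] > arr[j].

Finding inversions in [10, 1, 16, 20, 13, 17, 2, 5]:

(0, 1): arr[0]=10 > arr[1]=1
(0, 6): arr[0]=10 > arr[6]=2
(0, 7): arr[0]=10 > arr[7]=5
(2, 4): arr[2]=16 > arr[4]=13
(2, 6): arr[2]=16 > arr[6]=2
(2, 7): arr[2]=16 > arr[7]=5
(3, 4): arr[3]=20 > arr[4]=13
(3, 5): arr[3]=20 > arr[5]=17
(3, 6): arr[3]=20 > arr[6]=2
(3, 7): arr[3]=20 > arr[7]=5
(4, 6): arr[4]=13 > arr[6]=2
(4, 7): arr[4]=13 > arr[7]=5
(5, 6): arr[5]=17 > arr[6]=2
(5, 7): arr[5]=17 > arr[7]=5

Total inversions: 14

The array has 14 inversion(s): (0,1), (0,6), (0,7), (2,4), (2,6), (2,7), (3,4), (3,5), (3,6), (3,7), (4,6), (4,7), (5,6), (5,7). Each pair (i,j) satisfies i < j and arr[i] > arr[j].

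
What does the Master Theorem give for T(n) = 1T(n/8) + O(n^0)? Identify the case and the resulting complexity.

Master Theorem for T(n) = 1T(n/8) + O(n^0):

a = 1, b = 8, c = 0
log_b(a) = log_8(1) = 0.0000

Case 2: c = 0 = log_8(1) = 0.0000
T(n) = O(n^0 log n) = O(log n)

For T(n) = 1T(n/8) + O(n^0): log_8(1) = 0.0000. This is Case 2 of the Master Theorem (c = log_b(a), equal work at all levels), giving O(log n).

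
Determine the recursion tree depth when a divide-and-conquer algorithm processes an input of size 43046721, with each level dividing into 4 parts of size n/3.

For divide and conquer with division factor 3:

Problem sizes at each level:
Level 0: 43046721
Level 1: 14348907
Level 2: 4782969
Level 3: 1594323
Level 4: 531441
Level 5: 177147
Level 6: 59049
Level 7: 19683
Level 8: 6561
Level 9: 2187
Level 10: 729
Level 11: 243
Level 12: 81
Level 13: 27
Level 14: 9
Level 15: 3
Level 16: 1

The root is level 0 and the size-1 base case is level 16 (the tree spans levels 0 through 16, i.e. 17 levels counting the root), so the depth is the number of divisions: log_3(43046721) = 16

The recursion tree depth is log_3(43046721) = 16. At each level, the problem size is divided by 3, so it takes 16 divisions to reduce to a base case of size 1. The algorithm makes 4 recursive calls at each level.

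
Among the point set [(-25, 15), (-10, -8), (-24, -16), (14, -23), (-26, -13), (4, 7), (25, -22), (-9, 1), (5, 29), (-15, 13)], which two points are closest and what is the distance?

Computing all pairwise distances among 10 points:

d((-25, 15), (-10, -8)) = 27.4591
d((-25, 15), (-24, -16)) = 31.0161
d((-25, 15), (14, -23)) = 54.4518
d((-25, 15), (-26, -13)) = 28.0179
d((-25, 15), (4, 7)) = 30.0832
d((-25, 15), (25, -22)) = 62.2013
d((-25, 15), (-9, 1)) = 21.2603
d((-25, 15), (5, 29)) = 33.1059
d((-25, 15), (-15, 13)) = 10.198
d((-10, -8), (-24, -16)) = 16.1245
d((-10, -8), (14, -23)) = 28.3019
d((-10, -8), (-26, -13)) = 16.7631
d((-10, -8), (4, 7)) = 20.5183
d((-10, -8), (25, -22)) = 37.6962
d((-10, -8), (-9, 1)) = 9.0554
d((-10, -8), (5, 29)) = 39.9249
d((-10, -8), (-15, 13)) = 21.587
d((-24, -16), (14, -23)) = 38.6394
d((-24, -16), (-26, -13)) = 3.6056 <-- minimum
d((-24, -16), (4, 7)) = 36.2353
d((-24, -16), (25, -22)) = 49.366
d((-24, -16), (-9, 1)) = 22.6716
d((-24, -16), (5, 29)) = 53.535
d((-24, -16), (-15, 13)) = 30.3645
d((14, -23), (-26, -13)) = 41.2311
d((14, -23), (4, 7)) = 31.6228
d((14, -23), (25, -22)) = 11.0454
d((14, -23), (-9, 1)) = 33.2415
d((14, -23), (5, 29)) = 52.7731
d((14, -23), (-15, 13)) = 46.2277
d((-26, -13), (4, 7)) = 36.0555
d((-26, -13), (25, -22)) = 51.788
d((-26, -13), (-9, 1)) = 22.0227
d((-26, -13), (5, 29)) = 52.2015
d((-26, -13), (-15, 13)) = 28.2312
d((4, 7), (25, -22)) = 35.805
d((4, 7), (-9, 1)) = 14.3178
d((4, 7), (5, 29)) = 22.0227
d((4, 7), (-15, 13)) = 19.9249
d((25, -22), (-9, 1)) = 41.0488
d((25, -22), (5, 29)) = 54.7814
d((25, -22), (-15, 13)) = 53.1507
d((-9, 1), (5, 29)) = 31.305
d((-9, 1), (-15, 13)) = 13.4164
d((5, 29), (-15, 13)) = 25.6125

Closest pair: (-24, -16) and (-26, -13) with distance 3.6056

The closest pair is (-24, -16) and (-26, -13) with Euclidean distance 3.6056. For 10 points, brute-force pairwise comparison is shown above. For large n, the divide-and-conquer algorithm (sort by x, recurse on halves, check the dividing strip) achieves O(n log n).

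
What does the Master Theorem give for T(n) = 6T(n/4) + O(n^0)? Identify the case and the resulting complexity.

Master Theorem for T(n) = 6T(n/4) + O(n^0):

a = 6, b = 4, c = 0
log_b(a) = log_4(6) = 1.2925

Case 1: c = 0 < log_4(6) = 1.2925
T(n) = O(n^(log_4 6))

For T(n) = 6T(n/4) + O(n^0): log_4(6) = 1.2925. This is Case 1 of the Master Theorem (c < log_b(a), work dominated by leaves), giving O(n^(log_4 6)).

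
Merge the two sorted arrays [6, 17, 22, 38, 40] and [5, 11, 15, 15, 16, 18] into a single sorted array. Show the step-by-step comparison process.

Merging process:

Compare 6 vs 5: take 5 from right. Merged: [5]
Compare 6 vs 11: take 6 from left. Merged: [5, 6]
Compare 17 vs 11: take 11 from right. Merged: [5, 6, 11]
Compare 17 vs 15: take 15 from right. Merged: [5, 6, 11, 15]
Compare 17 vs 15: take 15 from right. Merged: [5, 6, 11, 15, 15]
Compare 17 vs 16: take 16 from right. Merged: [5, 6, 11, 15, 15, 16]
Compare 17 vs 18: take 17 from left. Merged: [5, 6, 11, 15, 15, 16, 17]
Compare 22 vs 18: take 18 from right. Merged: [5, 6, 11, 15, 15, 16, 17, 18]
Append remaining from left: [22, 38, 40]. Merged: [5, 6, 11, 15, 15, 16, 17, 18, 22, 38, 40]

Final merged array: [5, 6, 11, 15, 15, 16, 17, 18, 22, 38, 40]
Total comparisons: 8

The merged array is [5, 6, 11, 15, 15, 16, 17, 18, 22, 38, 40], requiring 8 comparisons. The merge step runs in O(n) time where n is the total number of elements.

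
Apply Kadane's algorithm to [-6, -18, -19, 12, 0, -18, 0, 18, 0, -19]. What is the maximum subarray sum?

Using Kadane's algorithm on [-6, -18, -19, 12, 0, -18, 0, 18, 0, -19]:

Scanning through the array:
Position 1 (value -18): max_ending_here = -18, max_so_far = -6
Position 2 (value -19): max_ending_here = -19, max_so_far = -6
Position 3 (value 12): max_ending_here = 12, max_so_far = 12
Position 4 (value 0): max_ending_here = 12, max_so_far = 12
Position 5 (value -18): max_ending_here = -6, max_so_far = 12
Position 6 (value 0): max_ending_here = 0, max_so_far = 12
Position 7 (value 18): max_ending_here = 18, max_so_far = 18
Position 8 (value 0): max_ending_here = 18, max_so_far = 18
Position 9 (value -19): max_ending_here = -1, max_so_far = 18

Maximum subarray: [0, 18]
Maximum sum: 18

The maximum subarray is [0, 18] with sum 18. This subarray runs from index 6 to index 7.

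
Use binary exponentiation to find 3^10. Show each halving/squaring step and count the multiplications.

Computing 3^10 by squaring (build up from 3^1; each line after the first costs one multiplication):

3^1 = 3
3^2 = (3^1)^2 = 3^2 = 9
3^4 = (3^2)^2 = 9^2 = 81
3^5 = 3 * 3^4 = 3 * 81 = 243
3^10 = (3^5)^2 = 243^2 = 59049

Result: 59049
Multiplications needed: 4 (4 lines after 3^1)

3^10 = 59049. Using exponentiation by squaring, this requires 4 multiplications. The key idea: if the exponent is even, square the half-power; if odd, multiply by the base once.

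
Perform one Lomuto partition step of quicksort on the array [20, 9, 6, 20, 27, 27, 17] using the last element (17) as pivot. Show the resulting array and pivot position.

Lomuto partition with pivot = 17:

Initial array: [20, 9, 6, 20, 27, 27, 17]

arr[0]=20 > 17: no swap
arr[1]=9 <= 17: swap with position 0, array becomes [9, 20, 6, 20, 27, 27, 17]
arr[2]=6 <= 17: swap with position 1, array becomes [9, 6, 20, 20, 27, 27, 17]
arr[3]=20 > 17: no swap
arr[4]=27 > 17: no swap
arr[5]=27 > 17: no swap

Place pivot at position 2: [9, 6, 17, 20, 27, 27, 20]
Pivot position: 2

After partitioning with pivot 17, the array becomes [9, 6, 17, 20, 27, 27, 20]. The pivot is placed at index 2. All elements to the left of the pivot are <= 17, and all elements to the right are > 17.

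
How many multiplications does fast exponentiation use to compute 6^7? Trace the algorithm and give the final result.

Computing 6^7 by squaring (build up from 6^1; each line after the first costs one multiplication):

6^1 = 6
6^2 = (6^1)^2 = 6^2 = 36
6^3 = 6 * 6^2 = 6 * 36 = 216
6^6 = (6^3)^2 = 216^2 = 46656
6^7 = 6 * 6^6 = 6 * 46656 = 279936

Result: 279936
Multiplications needed: 4 (4 lines after 6^1)

6^7 = 279936. Using exponentiation by squaring, this requires 4 multiplications. The key idea: if the exponent is even, square the half-power; if odd, multiply by the base once.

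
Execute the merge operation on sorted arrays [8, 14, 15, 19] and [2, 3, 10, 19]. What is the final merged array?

Merging process:

Compare 8 vs 2: take 2 from right. Merged: [2]
Compare 8 vs 3: take 3 from right. Merged: [2, 3]
Compare 8 vs 10: take 8 from left. Merged: [2, 3, 8]
Compare 14 vs 10: take 10 from right. Merged: [2, 3, 8, 10]
Compare 14 vs 19: take 14 from left. Merged: [2, 3, 8, 10, 14]
Compare 15 vs 19: take 15 from left. Merged: [2, 3, 8, 10, 14, 15]
Compare 19 vs 19: take 19 from left. Merged: [2, 3, 8, 10, 14, 15, 19]
Append remaining from right: [19]. Merged: [2, 3, 8, 10, 14, 15, 19, 19]

Final merged array: [2, 3, 8, 10, 14, 15, 19, 19]
Total comparisons: 7

The merged array is [2, 3, 8, 10, 14, 15, 19, 19], requiring 7 comparisons. The merge step runs in O(n) time where n is the total number of elements.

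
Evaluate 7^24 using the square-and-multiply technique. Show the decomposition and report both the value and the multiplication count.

Computing 7^24 by squaring (build up from 7^1; each line after the first costs one multiplication):

7^1 = 7
7^2 = (7^1)^2 = 7^2 = 49
7^3 = 7 * 7^2 = 7 * 49 = 343
7^6 = (7^3)^2 = 343^2 = 117649
7^12 = (7^6)^2 = 117649^2 = 13841287201
7^24 = (7^12)^2 = 13841287201^2 = 191581231380566414401

Result: 191581231380566414401
Multiplications needed: 5 (5 lines after 7^1)

7^24 = 191581231380566414401. Using exponentiation by squaring, this requires 5 multiplications. The key idea: if the exponent is even, square the half-power; if odd, multiply by the base once.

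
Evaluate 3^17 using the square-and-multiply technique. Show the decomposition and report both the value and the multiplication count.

Computing 3^17 by squaring (build up from 3^1; each line after the first costs one multiplication):

3^1 = 3
3^2 = (3^1)^2 = 3^2 = 9
3^4 = (3^2)^2 = 9^2 = 81
3^8 = (3^4)^2 = 81^2 = 6561
3^16 = (3^8)^2 = 6561^2 = 43046721
3^17 = 3 * 3^16 = 3 * 43046721 = 129140163

Result: 129140163
Multiplications needed: 5 (5 lines after 3^1)

3^17 = 129140163. Using exponentiation by squaring, this requires 5 multiplications. The key idea: if the exponent is even, square the half-power; if odd, multiply by the base once.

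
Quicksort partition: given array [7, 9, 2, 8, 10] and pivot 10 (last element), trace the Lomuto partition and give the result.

Lomuto partition with pivot = 10:

Initial array: [7, 9, 2, 8, 10]

arr[0]=7 <= 10: swap with position 0, array becomes [7, 9, 2, 8, 10]
arr[1]=9 <= 10: swap with position 1, array becomes [7, 9, 2, 8, 10]
arr[2]=2 <= 10: swap with position 2, array becomes [7, 9, 2, 8, 10]
arr[3]=8 <= 10: swap with position 3, array becomes [7, 9, 2, 8, 10]

Place pivot at position 4: [7, 9, 2, 8, 10]
Pivot position: 4

After partitioning with pivot 10, the array becomes [7, 9, 2, 8, 10]. The pivot is placed at index 4. All elements to the left of the pivot are <= 10, and all elements to the right are > 10.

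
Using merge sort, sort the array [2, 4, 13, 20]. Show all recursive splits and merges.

Merge sort trace:

Split: [2, 4, 13, 20] -> [2, 4] and [13, 20]
  Split: [2, 4] -> [2] and [4]
  Merge: [2] + [4] -> [2, 4]
  Split: [13, 20] -> [13] and [20]
  Merge: [13] + [20] -> [13, 20]
Merge: [2, 4] + [13, 20] -> [2, 4, 13, 20]

Final sorted array: [2, 4, 13, 20]

The merge sort proceeds by recursively splitting the array and merging sorted halves.
After all merges, the sorted array is [2, 4, 13, 20].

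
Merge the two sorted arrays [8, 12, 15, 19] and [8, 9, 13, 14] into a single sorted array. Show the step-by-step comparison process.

Merging process:

Compare 8 vs 8: take 8 from left. Merged: [8]
Compare 12 vs 8: take 8 from right. Merged: [8, 8]
Compare 12 vs 9: take 9 from right. Merged: [8, 8, 9]
Compare 12 vs 13: take 12 from left. Merged: [8, 8, 9, 12]
Compare 15 vs 13: take 13 from right. Merged: [8, 8, 9, 12, 13]
Compare 15 vs 14: take 14 from right. Merged: [8, 8, 9, 12, 13, 14]
Append remaining from left: [15, 19]. Merged: [8, 8, 9, 12, 13, 14, 15, 19]

Final merged array: [8, 8, 9, 12, 13, 14, 15, 19]
Total comparisons: 6

The merged array is [8, 8, 9, 12, 13, 14, 15, 19], requiring 6 comparisons. The merge step runs in O(n) time where n is the total number of elements.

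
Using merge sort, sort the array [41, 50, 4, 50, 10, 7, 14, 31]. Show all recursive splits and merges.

Merge sort trace:

Split: [41, 50, 4, 50, 10, 7, 14, 31] -> [41, 50, 4, 50] and [10, 7, 14, 31]
  Split: [41, 50, 4, 50] -> [41, 50] and [4, 50]
    Split: [41, 50] -> [41] and [50]
    Merge: [41] + [50] -> [41, 50]
    Split: [4, 50] -> [4] and [50]
    Merge: [4] + [50] -> [4, 50]
  Merge: [41, 50] + [4, 50] -> [4, 41, 50, 50]
  Split: [10, 7, 14, 31] -> [10, 7] and [14, 31]
    Split: [10, 7] -> [10] and [7]
    Merge: [10] + [7] -> [7, 10]
    Split: [14, 31] -> [14] and [31]
    Merge: [14] + [31] -> [14, 31]
  Merge: [7, 10] + [14, 31] -> [7, 10, 14, 31]
Merge: [4, 41, 50, 50] + [7, 10, 14, 31] -> [4, 7, 10, 14, 31, 41, 50, 50]

Final sorted array: [4, 7, 10, 14, 31, 41, 50, 50]

The merge sort proceeds by recursively splitting the array and merging sorted halves.
After all merges, the sorted array is [4, 7, 10, 14, 31, 41, 50, 50].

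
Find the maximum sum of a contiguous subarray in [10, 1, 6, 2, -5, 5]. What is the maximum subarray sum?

Using Kadane's algorithm on [10, 1, 6, 2, -5, 5]:

Scanning through the array:
Position 1 (value 1): max_ending_here = 11, max_so_far = 11
Position 2 (value 6): max_ending_here = 17, max_so_far = 17
Position 3 (value 2): max_ending_here = 19, max_so_far = 19
Position 4 (value -5): max_ending_here = 14, max_so_far = 19
Position 5 (value 5): max_ending_here = 19, max_so_far = 19

Maximum subarray: [10, 1, 6, 2]
Maximum sum: 19

The maximum subarray is [10, 1, 6, 2] with sum 19. This subarray runs from index 0 to index 3.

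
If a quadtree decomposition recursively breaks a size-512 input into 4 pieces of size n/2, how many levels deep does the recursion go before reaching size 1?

For divide and conquer with division factor 2:

Problem sizes at each level:
Level 0: 512
Level 1: 256
Level 2: 128
Level 3: 64
Level 4: 32
Level 5: 16
Level 6: 8
Level 7: 4
Level 8: 2
Level 9: 1

The root is level 0 and the size-1 base case is level 9 (the tree spans levels 0 through 9, i.e. 10 levels counting the root), so the depth is the number of divisions: log_2(512) = 9

The recursion tree depth is log_2(512) = 9. At each level, the problem size is divided by 2, so it takes 9 divisions to reduce to a base case of size 1. The algorithm makes 4 recursive calls at each level.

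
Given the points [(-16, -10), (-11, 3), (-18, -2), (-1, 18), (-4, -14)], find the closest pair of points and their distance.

Computing all pairwise distances among 5 points:

d((-16, -10), (-11, 3)) = 13.9284
d((-16, -10), (-18, -2)) = 8.2462 <-- minimum
d((-16, -10), (-1, 18)) = 31.7648
d((-16, -10), (-4, -14)) = 12.6491
d((-11, 3), (-18, -2)) = 8.6023
d((-11, 3), (-1, 18)) = 18.0278
d((-11, 3), (-4, -14)) = 18.3848
d((-18, -2), (-1, 18)) = 26.2488
d((-18, -2), (-4, -14)) = 18.4391
d((-1, 18), (-4, -14)) = 32.1403

Closest pair: (-16, -10) and (-18, -2) with distance 8.2462

The closest pair is (-16, -10) and (-18, -2) with Euclidean distance 8.2462. For 5 points, brute-force pairwise comparison is shown above. For large n, the divide-and-conquer algorithm (sort by x, recurse on halves, check the dividing strip) achieves O(n log n).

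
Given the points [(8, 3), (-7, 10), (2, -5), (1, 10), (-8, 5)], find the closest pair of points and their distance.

Computing all pairwise distances among 5 points:

d((8, 3), (-7, 10)) = 16.5529
d((8, 3), (2, -5)) = 10.0
d((8, 3), (1, 10)) = 9.8995
d((8, 3), (-8, 5)) = 16.1245
d((-7, 10), (2, -5)) = 17.4929
d((-7, 10), (1, 10)) = 8.0
d((-7, 10), (-8, 5)) = 5.099 <-- minimum
d((2, -5), (1, 10)) = 15.0333
d((2, -5), (-8, 5)) = 14.1421
d((1, 10), (-8, 5)) = 10.2956

Closest pair: (-7, 10) and (-8, 5) with distance 5.099

The closest pair is (-7, 10) and (-8, 5) with Euclidean distance 5.099. For 5 points, brute-force pairwise comparison is shown above. For large n, the divide-and-conquer algorithm (sort by x, recurse on halves, check the dividing strip) achieves O(n log n).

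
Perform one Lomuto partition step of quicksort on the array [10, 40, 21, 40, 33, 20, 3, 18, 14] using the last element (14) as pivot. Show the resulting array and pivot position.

Lomuto partition with pivot = 14:

Initial array: [10, 40, 21, 40, 33, 20, 3, 18, 14]

arr[0]=10 <= 14: swap with position 0, array becomes [10, 40, 21, 40, 33, 20, 3, 18, 14]
arr[1]=40 > 14: no swap
arr[2]=21 > 14: no swap
arr[3]=40 > 14: no swap
arr[4]=33 > 14: no swap
arr[5]=20 > 14: no swap
arr[6]=3 <= 14: swap with position 1, array becomes [10, 3, 21, 40, 33, 20, 40, 18, 14]
arr[7]=18 > 14: no swap

Place pivot at position 2: [10, 3, 14, 40, 33, 20, 40, 18, 21]
Pivot position: 2

After partitioning with pivot 14, the array becomes [10, 3, 14, 40, 33, 20, 40, 18, 21]. The pivot is placed at index 2. All elements to the left of the pivot are <= 14, and all elements to the right are > 14.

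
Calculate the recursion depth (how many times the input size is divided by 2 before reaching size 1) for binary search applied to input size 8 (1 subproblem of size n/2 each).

For divide and conquer with division factor 2:

Problem sizes at each level:
Level 0: 8
Level 1: 4
Level 2: 2
Level 3: 1

The root is level 0 and the size-1 base case is level 3 (the tree spans levels 0 through 3, i.e. 4 levels counting the root), so the depth is the number of divisions: log_2(8) = 3

The recursion tree depth is log_2(8) = 3. At each level, the problem size is divided by 2, so it takes 3 divisions to reduce to a base case of size 1. The algorithm makes 1 recursive call at each level.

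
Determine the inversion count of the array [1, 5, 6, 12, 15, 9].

Finding inversions in [1, 5, 6, 12, 15, 9]:

(3, 5): arr[3]=12 > arr[5]=9
(4, 5): arr[4]=15 > arr[5]=9

Total inversions: 2

The array has 2 inversion(s): (3,5), (4,5). Each pair (i,j) satisfies i < j and arr[i] > arr[j].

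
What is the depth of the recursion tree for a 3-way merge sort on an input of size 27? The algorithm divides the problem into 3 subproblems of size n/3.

For divide and conquer with division factor 3:

Problem sizes at each level:
Level 0: 27
Level 1: 9
Level 2: 3
Level 3: 1

The root is level 0 and the size-1 base case is level 3 (the tree spans levels 0 through 3, i.e. 4 levels counting the root), so the depth is the number of divisions: log_3(27) = 3

The recursion tree depth is log_3(27) = 3. At each level, the problem size is divided by 3, so it takes 3 divisions to reduce to a base case of size 1. The algorithm makes 3 recursive calls at each level.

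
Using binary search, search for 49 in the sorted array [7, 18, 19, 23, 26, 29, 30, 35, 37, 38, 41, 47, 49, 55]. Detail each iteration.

Binary search for 49 in [7, 18, 19, 23, 26, 29, 30, 35, 37, 38, 41, 47, 49, 55]:

lo=0, hi=13, mid=6, arr[mid]=30 -> 30 < 49, search right half
lo=7, hi=13, mid=10, arr[mid]=41 -> 41 < 49, search right half
lo=11, hi=13, mid=12, arr[mid]=49 -> Found target at index 12!

Binary search finds 49 at index 12 after 3 comparisons. The search repeatedly halves the search space by comparing with the middle element.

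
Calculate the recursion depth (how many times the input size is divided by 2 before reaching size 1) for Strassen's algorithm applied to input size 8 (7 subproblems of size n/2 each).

For divide and conquer with division factor 2:

Problem sizes at each level:
Level 0: 8
Level 1: 4
Level 2: 2
Level 3: 1

The root is level 0 and the size-1 base case is level 3 (the tree spans levels 0 through 3, i.e. 4 levels counting the root), so the depth is the number of divisions: log_2(8) = 3

The recursion tree depth is log_2(8) = 3. At each level, the problem size is divided by 2, so it takes 3 divisions to reduce to a base case of size 1. The algorithm makes 7 recursive calls at each level.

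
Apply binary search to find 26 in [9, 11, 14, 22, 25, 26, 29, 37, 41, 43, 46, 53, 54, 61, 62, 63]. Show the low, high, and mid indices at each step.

Binary search for 26 in [9, 11, 14, 22, 25, 26, 29, 37, 41, 43, 46, 53, 54, 61, 62, 63]:

lo=0, hi=15, mid=7, arr[mid]=37 -> 37 > 26, search left half
lo=0, hi=6, mid=3, arr[mid]=22 -> 22 < 26, search right half
lo=4, hi=6, mid=5, arr[mid]=26 -> Found target at index 5!

Binary search finds 26 at index 5 after 3 comparisons. The search repeatedly halves the search space by comparing with the middle element.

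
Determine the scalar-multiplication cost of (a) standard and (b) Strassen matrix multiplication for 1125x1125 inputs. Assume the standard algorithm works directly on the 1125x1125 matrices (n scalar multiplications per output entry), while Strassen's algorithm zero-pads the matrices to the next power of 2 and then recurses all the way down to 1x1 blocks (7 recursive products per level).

Matrix multiplication for 1125x1125 matrices:

Strassen's algorithm requires power-of-2 dimensions. Pad 1125x1125 to 2048x2048 (next power of 2).

Standard algorithm: 1125^3 = 1423828125 multiplications
Strassen's algorithm: 7^(log2(2048)) = 7^11 = 1977326743 multiplications
Difference: 1423828125 - 1977326743 = -553498618 (Strassen uses MORE here due to padding overhead — for small or just-over-power-of-2 n, padding can outweigh the per-level savings)

Standard: 1423828125 multiplications (1125^3). Strassen: 1977326743 multiplications (7^11, after padding to 2048x2048). Strassen reduces 8 recursive multiplications to 7 at each level.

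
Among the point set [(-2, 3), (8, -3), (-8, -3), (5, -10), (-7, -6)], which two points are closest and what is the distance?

Computing all pairwise distances among 5 points:

d((-2, 3), (8, -3)) = 11.6619
d((-2, 3), (-8, -3)) = 8.4853
d((-2, 3), (5, -10)) = 14.7648
d((-2, 3), (-7, -6)) = 10.2956
d((8, -3), (-8, -3)) = 16.0
d((8, -3), (5, -10)) = 7.6158
d((8, -3), (-7, -6)) = 15.2971
d((-8, -3), (5, -10)) = 14.7648
d((-8, -3), (-7, -6)) = 3.1623 <-- minimum
d((5, -10), (-7, -6)) = 12.6491

Closest pair: (-8, -3) and (-7, -6) with distance 3.1623

The closest pair is (-8, -3) and (-7, -6) with Euclidean distance 3.1623. For 5 points, brute-force pairwise comparison is shown above. For large n, the divide-and-conquer algorithm (sort by x, recurse on halves, check the dividing strip) achieves O(n log n).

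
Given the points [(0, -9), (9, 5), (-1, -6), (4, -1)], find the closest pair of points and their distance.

Computing all pairwise distances among 4 points:

d((0, -9), (9, 5)) = 16.6433
d((0, -9), (-1, -6)) = 3.1623 <-- minimum
d((0, -9), (4, -1)) = 8.9443
d((9, 5), (-1, -6)) = 14.8661
d((9, 5), (4, -1)) = 7.8102
d((-1, -6), (4, -1)) = 7.0711

Closest pair: (0, -9) and (-1, -6) with distance 3.1623

The closest pair is (0, -9) and (-1, -6) with Euclidean distance 3.1623. For 4 points, brute-force pairwise comparison is shown above. For large n, the divide-and-conquer algorithm (sort by x, recurse on halves, check the dividing strip) achieves O(n log n).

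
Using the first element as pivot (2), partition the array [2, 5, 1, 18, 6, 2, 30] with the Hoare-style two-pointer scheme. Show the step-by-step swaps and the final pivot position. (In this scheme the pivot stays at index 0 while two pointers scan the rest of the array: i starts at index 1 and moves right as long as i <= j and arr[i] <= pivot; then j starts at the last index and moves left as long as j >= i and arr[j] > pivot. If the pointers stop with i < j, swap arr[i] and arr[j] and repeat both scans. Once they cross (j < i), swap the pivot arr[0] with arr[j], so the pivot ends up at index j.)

Hoare-style two-pointer partition with pivot = 2:

Initial array: [2, 5, 1, 18, 6, 2, 30]

Pointers start at i = 1, j = 6.
i stops at index 1 (arr[1]=5 > 2), j stops at index 5 (arr[5]=2 <= 2): swap arr[1] and arr[5], array becomes [2, 2, 1, 18, 6, 5, 30]
i ends at 3, j ends at 2: the pointers have crossed (j < i), so scanning stops.

Swap pivot arr[0] with arr[2] to place pivot at position 2: [1, 2, 2, 18, 6, 5, 30]
Pivot position: 2

After partitioning with pivot 2, the array becomes [1, 2, 2, 18, 6, 5, 30]. The pivot is placed at index 2. All elements to the left of the pivot are <= 2, and all elements to the right are > 2.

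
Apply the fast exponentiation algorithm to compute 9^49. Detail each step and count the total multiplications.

Computing 9^49 by squaring (build up from 9^1; each line after the first costs one multiplication):

9^1 = 9
9^2 = (9^1)^2 = 9^2 = 81
9^3 = 9 * 9^2 = 9 * 81 = 729
9^6 = (9^3)^2 = 729^2 = 531441
9^12 = (9^6)^2 = 531441^2 = 282429536481
9^24 = (9^12)^2 = 282429536481^2 = 79766443076872509863361
9^48 = (9^24)^2 = 79766443076872509863361^2 = 6362685441135942358474828762538534230890216321
9^49 = 9 * 9^48 = 9 * 6362685441135942358474828762538534230890216321 = 57264168970223481226273458862846808078011946889

Result: 57264168970223481226273458862846808078011946889
Multiplications needed: 7 (7 lines after 9^1)

9^49 = 57264168970223481226273458862846808078011946889. Using exponentiation by squaring, this requires 7 multiplications. The key idea: if the exponent is even, square the half-power; if odd, multiply by the base once.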